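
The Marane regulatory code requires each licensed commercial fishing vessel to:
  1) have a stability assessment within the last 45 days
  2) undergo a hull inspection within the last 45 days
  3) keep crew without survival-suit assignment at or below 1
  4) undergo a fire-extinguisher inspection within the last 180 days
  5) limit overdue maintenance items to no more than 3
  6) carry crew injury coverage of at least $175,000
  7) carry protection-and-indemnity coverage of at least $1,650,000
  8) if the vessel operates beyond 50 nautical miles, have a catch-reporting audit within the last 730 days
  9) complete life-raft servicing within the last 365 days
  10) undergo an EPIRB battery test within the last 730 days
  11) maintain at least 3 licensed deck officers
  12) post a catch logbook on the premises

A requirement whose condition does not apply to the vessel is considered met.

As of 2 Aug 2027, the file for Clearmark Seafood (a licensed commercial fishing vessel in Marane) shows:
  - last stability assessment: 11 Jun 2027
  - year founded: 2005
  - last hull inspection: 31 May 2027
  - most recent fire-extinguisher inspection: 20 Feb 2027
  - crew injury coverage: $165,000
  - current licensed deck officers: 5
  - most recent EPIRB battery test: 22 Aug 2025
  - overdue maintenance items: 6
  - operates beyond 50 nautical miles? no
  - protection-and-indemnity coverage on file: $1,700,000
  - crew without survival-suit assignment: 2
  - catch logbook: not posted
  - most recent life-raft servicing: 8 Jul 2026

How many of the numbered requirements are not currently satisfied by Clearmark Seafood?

7

1. stability assessment 52 days ago vs limit 45 → not met
2. hull inspection 63 days ago vs limit 45 → not met
3. crew without survival-suit assignment 2 > 1 → not met
4. fire-extinguisher inspection 163 days ago vs limit 180 → met
5. overdue maintenance items 6 > 3 → not met
6. crew injury coverage $165,000 < $175,000 → not met
7. protection-and-indemnity coverage $1,700,000 ≥ $1,650,000 → met
8. condition 'operates beyond 50 nautical miles' does not hold → requirement n/a → met
9. life-raft servicing 390 days ago vs limit 365 → not met
10. EPIRB battery test 710 days ago vs limit 730 → met
11. licensed deck officers 5 ≥ 3 → met
12. catch logbook absent → not met
Not met: 7 of 12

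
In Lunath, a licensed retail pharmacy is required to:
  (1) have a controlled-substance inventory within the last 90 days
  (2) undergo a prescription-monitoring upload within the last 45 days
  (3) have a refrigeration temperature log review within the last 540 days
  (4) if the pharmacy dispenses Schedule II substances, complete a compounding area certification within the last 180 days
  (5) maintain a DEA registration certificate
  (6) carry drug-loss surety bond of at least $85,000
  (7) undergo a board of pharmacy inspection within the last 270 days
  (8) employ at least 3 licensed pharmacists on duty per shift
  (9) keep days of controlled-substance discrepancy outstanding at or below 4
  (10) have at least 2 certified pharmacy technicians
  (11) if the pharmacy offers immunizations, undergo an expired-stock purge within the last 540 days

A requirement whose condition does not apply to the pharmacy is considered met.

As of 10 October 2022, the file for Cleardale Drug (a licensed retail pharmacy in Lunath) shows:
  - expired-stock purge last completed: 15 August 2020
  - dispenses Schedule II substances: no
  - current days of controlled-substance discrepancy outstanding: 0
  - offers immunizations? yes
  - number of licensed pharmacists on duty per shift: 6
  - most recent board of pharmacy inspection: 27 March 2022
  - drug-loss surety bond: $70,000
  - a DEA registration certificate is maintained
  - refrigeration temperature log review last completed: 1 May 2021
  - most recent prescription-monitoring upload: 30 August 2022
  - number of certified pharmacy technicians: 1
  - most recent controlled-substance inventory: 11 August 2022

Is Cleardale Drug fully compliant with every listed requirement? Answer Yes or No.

No

1. controlled-substance inventory 60 days ago vs limit 90 → met
2. prescription-monitoring upload 41 days ago vs limit 45 → met
3. refrigeration temperature log review 527 days ago vs limit 540 → met
4. condition 'dispenses Schedule II substances' does not hold → requirement n/a → met
5. DEA registration certificate present → met
6. drug-loss surety bond $70,000 < $85,000 → not met
7. board of pharmacy inspection 197 days ago vs limit 270 → met
8. licensed pharmacists on duty per shift 6 ≥ 3 → met
9. days of controlled-substance discrepancy outstanding 0 ≤ 4 → met
10. certified pharmacy technicians 1 < 2 → not met
11. condition 'offers immunizations' holds; expired-stock purge 786 days ago vs limit 540 → not met
Not met: 6, 10, 11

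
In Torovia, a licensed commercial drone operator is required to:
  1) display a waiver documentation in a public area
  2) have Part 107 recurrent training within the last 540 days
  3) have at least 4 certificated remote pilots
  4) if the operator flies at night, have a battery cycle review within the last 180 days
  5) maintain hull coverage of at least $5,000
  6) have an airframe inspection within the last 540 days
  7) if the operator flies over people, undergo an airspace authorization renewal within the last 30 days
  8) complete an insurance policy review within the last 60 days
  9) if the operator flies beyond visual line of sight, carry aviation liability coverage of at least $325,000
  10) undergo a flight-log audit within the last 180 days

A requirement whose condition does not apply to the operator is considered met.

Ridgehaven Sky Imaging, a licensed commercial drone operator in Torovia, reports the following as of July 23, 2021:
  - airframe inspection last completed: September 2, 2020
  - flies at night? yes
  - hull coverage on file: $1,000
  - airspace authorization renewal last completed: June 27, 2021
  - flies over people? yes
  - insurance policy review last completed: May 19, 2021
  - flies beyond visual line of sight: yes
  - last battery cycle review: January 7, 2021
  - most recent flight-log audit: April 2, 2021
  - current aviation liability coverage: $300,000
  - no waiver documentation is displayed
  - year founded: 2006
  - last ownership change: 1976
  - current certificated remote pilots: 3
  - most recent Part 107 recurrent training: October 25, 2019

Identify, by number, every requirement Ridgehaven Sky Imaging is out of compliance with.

1, 2, 3, 4, 5, 8, 9

1. waiver documentation absent → not met
2. Part 107 recurrent training 637 days ago vs limit 540 → not met
3. certificated remote pilots 3 < 4 → not met
4. condition 'flies at night' holds; battery cycle review 197 days ago vs limit 180 → not met
5. hull coverage $1,000 < $5,000 → not met
6. airframe inspection 324 days ago vs limit 540 → met
7. condition 'flies over people' holds; airspace authorization renewal 26 days ago vs limit 30 → met
8. insurance policy review 65 days ago vs limit 60 → not met
9. condition 'flies beyond visual line of sight' holds; aviation liability coverage $300,000 < $325,000 → not met
10. flight-log audit 112 days ago vs limit 180 → met
Not met: 1, 2, 3, 4, 5, 8, 9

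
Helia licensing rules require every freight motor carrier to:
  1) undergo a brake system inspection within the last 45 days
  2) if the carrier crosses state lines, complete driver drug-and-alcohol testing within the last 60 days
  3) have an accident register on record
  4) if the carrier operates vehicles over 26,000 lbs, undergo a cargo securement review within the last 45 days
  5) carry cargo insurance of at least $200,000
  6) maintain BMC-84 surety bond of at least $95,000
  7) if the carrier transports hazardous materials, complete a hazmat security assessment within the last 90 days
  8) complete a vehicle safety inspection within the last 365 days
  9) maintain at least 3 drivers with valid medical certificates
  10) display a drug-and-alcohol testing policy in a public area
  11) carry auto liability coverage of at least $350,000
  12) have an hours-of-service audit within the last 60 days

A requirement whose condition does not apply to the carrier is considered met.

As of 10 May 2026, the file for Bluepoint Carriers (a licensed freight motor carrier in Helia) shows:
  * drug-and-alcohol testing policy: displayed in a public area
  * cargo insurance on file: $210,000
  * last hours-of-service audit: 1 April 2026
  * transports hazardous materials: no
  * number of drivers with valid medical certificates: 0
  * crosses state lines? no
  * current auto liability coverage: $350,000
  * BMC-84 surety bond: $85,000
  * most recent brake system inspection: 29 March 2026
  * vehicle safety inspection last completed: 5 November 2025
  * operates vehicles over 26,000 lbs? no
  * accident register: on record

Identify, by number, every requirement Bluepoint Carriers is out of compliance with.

6, 9

1. brake system inspection 42 days ago vs limit 45 → met
2. condition 'crosses state lines' does not hold → requirement n/a → met
3. accident register present → met
4. condition 'operates vehicles over 26,000 lbs' does not hold → requirement n/a → met
5. cargo insurance $210,000 ≥ $200,000 → met
6. BMC-84 surety bond $85,000 < $95,000 → not met
7. condition 'transports hazardous materials' does not hold → requirement n/a → met
8. vehicle safety inspection 186 days ago vs limit 365 → met
9. drivers with valid medical certificates 0 < 3 → not met
10. drug-and-alcohol testing policy present → met
11. auto liability coverage $350,000 ≥ $350,000 → met
12. hours-of-service audit 39 days ago vs limit 60 → met
Not met: 6, 9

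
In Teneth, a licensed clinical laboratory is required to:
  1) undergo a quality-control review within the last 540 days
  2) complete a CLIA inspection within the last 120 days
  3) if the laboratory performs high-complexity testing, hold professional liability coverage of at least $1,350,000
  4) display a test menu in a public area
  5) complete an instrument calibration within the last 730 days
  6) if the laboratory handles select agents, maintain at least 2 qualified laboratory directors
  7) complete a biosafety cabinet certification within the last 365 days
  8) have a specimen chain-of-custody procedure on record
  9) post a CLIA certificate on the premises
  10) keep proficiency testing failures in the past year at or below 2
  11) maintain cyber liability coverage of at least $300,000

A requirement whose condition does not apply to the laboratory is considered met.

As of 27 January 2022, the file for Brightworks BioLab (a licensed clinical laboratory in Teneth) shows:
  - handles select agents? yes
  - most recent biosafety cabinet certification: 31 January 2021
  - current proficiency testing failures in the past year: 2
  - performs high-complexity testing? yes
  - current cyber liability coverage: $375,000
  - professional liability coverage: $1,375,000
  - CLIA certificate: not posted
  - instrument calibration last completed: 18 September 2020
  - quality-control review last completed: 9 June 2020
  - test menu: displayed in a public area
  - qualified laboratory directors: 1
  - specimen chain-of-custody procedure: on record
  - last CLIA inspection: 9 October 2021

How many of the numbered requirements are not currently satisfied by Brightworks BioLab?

3

1. quality-control review 597 days ago vs limit 540 → not met
2. CLIA inspection 110 days ago vs limit 120 → met
3. condition 'performs high-complexity testing' holds; professional liability coverage $1,375,000 ≥ $1,350,000 → met
4. test menu present → met
5. instrument calibration 496 days ago vs limit 730 → met
6. condition 'handles select agents' holds; qualified laboratory directors 1 < 2 → not met
7. biosafety cabinet certification 361 days ago vs limit 365 → met
8. specimen chain-of-custody procedure present → met
9. CLIA certificate absent → not met
10. proficiency testing failures in the past year 2 ≤ 2 → met
11. cyber liability coverage $375,000 ≥ $300,000 → met
Not met: 3 of 11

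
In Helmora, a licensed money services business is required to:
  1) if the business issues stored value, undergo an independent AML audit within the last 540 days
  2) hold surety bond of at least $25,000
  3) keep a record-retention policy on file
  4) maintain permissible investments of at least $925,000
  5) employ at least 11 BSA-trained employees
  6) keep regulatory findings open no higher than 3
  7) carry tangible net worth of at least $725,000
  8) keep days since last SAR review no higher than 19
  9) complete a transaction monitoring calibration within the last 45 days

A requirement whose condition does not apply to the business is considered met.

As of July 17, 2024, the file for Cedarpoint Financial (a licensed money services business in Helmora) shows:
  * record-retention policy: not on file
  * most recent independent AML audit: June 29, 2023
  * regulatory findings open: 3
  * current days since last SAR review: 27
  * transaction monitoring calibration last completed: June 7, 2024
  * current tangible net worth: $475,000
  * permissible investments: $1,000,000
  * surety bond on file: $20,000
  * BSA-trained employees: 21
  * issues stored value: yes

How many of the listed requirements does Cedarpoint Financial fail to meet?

1. condition 'issues stored value' holds; independent AML audit 384 days ago vs limit 540 → met
2. surety bond $20,000 < $25,000 → not met
3. record-retention policy absent → not met
4. permissible investments $1,000,000 ≥ $925,000 → met
5. BSA-trained employees 21 ≥ 11 → met
6. regulatory findings open 3 ≤ 3 → met
7. tangible net worth $475,000 < $725,000 → not met
8. days since last SAR review 27 > 19 → not met
9. transaction monitoring calibration 40 days ago vs limit 45 → met
Not met: 4 of 9

4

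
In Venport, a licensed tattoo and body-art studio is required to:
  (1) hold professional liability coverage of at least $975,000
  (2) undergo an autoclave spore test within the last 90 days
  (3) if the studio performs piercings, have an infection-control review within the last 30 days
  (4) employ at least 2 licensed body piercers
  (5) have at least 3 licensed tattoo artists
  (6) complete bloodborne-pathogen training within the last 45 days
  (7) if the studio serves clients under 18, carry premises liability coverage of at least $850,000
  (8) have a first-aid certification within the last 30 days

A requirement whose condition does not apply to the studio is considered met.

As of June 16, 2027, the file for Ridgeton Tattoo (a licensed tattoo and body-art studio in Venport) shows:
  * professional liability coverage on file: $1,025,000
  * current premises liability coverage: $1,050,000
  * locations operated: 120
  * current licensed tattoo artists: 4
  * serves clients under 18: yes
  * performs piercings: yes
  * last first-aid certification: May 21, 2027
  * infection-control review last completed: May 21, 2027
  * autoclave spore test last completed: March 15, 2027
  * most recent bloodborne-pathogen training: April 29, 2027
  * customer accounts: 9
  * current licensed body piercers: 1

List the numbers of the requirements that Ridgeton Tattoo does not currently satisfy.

2, 4, 6

1. professional liability coverage $1,025,000 ≥ $975,000 → met
2. autoclave spore test 93 days ago vs limit 90 → not met
3. condition 'performs piercings' holds; infection-control review 26 days ago vs limit 30 → met
4. licensed body piercers 1 < 2 → not met
5. licensed tattoo artists 4 ≥ 3 → met
6. bloodborne-pathogen training 48 days ago vs limit 45 → not met
7. condition 'serves clients under 18' holds; premises liability coverage $1,050,000 ≥ $850,000 → met
8. first-aid certification 26 days ago vs limit 30 → met
Not met: 2, 4, 6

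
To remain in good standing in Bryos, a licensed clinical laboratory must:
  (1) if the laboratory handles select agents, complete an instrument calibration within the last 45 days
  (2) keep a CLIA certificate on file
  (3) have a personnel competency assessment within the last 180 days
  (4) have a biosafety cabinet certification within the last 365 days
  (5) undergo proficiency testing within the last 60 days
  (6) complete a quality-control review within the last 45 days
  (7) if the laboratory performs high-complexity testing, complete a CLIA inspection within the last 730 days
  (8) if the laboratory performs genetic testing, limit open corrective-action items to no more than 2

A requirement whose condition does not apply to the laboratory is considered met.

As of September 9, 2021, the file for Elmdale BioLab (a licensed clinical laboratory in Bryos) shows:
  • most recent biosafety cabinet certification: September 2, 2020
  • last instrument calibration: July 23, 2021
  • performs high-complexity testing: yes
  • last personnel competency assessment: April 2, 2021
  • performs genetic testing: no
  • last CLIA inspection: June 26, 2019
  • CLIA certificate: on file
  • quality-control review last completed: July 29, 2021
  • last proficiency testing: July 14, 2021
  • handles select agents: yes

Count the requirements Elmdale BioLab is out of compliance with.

3

1. condition 'handles select agents' holds; instrument calibration 48 days ago vs limit 45 → not met
2. CLIA certificate present → met
3. personnel competency assessment 160 days ago vs limit 180 → met
4. biosafety cabinet certification 372 days ago vs limit 365 → not met
5. proficiency testing 57 days ago vs limit 60 → met
6. quality-control review 42 days ago vs limit 45 → met
7. condition 'performs high-complexity testing' holds; CLIA inspection 806 days ago vs limit 730 → not met
8. condition 'performs genetic testing' does not hold → requirement n/a → met
Not met: 3 of 8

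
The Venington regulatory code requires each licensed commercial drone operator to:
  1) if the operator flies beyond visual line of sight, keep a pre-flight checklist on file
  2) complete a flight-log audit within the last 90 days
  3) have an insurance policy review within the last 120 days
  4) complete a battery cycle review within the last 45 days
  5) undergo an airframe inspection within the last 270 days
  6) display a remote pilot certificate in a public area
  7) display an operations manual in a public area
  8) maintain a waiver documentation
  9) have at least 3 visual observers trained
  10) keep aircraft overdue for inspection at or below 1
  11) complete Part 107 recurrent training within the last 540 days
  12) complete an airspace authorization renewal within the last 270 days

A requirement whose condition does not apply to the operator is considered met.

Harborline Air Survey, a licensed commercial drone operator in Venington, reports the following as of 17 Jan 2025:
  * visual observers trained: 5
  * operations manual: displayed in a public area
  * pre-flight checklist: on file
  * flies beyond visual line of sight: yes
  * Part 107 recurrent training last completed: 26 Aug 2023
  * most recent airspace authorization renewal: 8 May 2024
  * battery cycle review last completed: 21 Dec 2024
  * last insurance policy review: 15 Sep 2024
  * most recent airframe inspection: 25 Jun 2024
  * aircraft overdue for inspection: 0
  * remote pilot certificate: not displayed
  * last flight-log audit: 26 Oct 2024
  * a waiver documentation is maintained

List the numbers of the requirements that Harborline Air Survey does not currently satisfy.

3, 6

1. condition 'flies beyond visual line of sight' holds; pre-flight checklist present → met
2. flight-log audit 83 days ago vs limit 90 → met
3. insurance policy review 124 days ago vs limit 120 → not met
4. battery cycle review 27 days ago vs limit 45 → met
5. airframe inspection 206 days ago vs limit 270 → met
6. remote pilot certificate absent → not met
7. operations manual present → met
8. waiver documentation present → met
9. visual observers trained 5 ≥ 3 → met
10. aircraft overdue for inspection 0 ≤ 1 → met
11. Part 107 recurrent training 510 days ago vs limit 540 → met
12. airspace authorization renewal 254 days ago vs limit 270 → met
Not met: 3, 6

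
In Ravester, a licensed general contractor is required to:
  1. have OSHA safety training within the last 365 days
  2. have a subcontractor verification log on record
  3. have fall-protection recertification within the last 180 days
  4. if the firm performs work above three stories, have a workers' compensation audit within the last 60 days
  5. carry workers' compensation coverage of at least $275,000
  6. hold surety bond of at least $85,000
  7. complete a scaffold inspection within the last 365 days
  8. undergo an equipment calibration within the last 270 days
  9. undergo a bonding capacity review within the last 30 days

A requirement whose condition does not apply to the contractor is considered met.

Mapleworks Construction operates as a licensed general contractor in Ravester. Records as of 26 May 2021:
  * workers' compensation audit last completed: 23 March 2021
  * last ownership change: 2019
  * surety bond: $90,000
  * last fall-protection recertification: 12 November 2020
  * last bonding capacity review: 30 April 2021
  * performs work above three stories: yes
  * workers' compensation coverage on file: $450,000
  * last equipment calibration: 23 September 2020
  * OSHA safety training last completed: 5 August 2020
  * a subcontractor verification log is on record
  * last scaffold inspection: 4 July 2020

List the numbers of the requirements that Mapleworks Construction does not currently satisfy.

3, 4

1. OSHA safety training 294 days ago vs limit 365 → met
2. subcontractor verification log present → met
3. fall-protection recertification 195 days ago vs limit 180 → not met
4. condition 'performs work above three stories' holds; workers' compensation audit 64 days ago vs limit 60 → not met
5. workers' compensation coverage $450,000 ≥ $275,000 → met
6. surety bond $90,000 ≥ $85,000 → met
7. scaffold inspection 326 days ago vs limit 365 → met
8. equipment calibration 245 days ago vs limit 270 → met
9. bonding capacity review 26 days ago vs limit 30 → met
Not met: 3, 4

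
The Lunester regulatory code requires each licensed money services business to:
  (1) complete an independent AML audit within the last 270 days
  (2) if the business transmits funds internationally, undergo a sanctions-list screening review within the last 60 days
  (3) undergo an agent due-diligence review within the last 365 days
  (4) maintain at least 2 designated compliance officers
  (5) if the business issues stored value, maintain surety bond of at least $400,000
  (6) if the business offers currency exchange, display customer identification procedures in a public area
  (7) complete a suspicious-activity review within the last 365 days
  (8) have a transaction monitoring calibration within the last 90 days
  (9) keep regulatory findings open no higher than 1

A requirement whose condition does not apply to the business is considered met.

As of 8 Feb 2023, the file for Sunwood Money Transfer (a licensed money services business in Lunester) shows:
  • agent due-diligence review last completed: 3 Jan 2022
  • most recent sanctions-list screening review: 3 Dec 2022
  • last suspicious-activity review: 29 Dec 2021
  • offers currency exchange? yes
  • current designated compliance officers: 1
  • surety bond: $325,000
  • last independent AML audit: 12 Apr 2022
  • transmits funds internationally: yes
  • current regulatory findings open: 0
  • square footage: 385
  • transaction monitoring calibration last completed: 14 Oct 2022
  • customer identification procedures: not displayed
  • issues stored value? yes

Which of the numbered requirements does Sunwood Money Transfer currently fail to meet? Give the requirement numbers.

1, 2, 3, 4, 5, 6, 7, 8

1. independent AML audit 302 days ago vs limit 270 → not met
2. condition 'transmits funds internationally' holds; sanctions-list screening review 67 days ago vs limit 60 → not met
3. agent due-diligence review 401 days ago vs limit 365 → not met
4. designated compliance officers 1 < 2 → not met
5. condition 'issues stored value' holds; surety bond $325,000 < $400,000 → not met
6. condition 'offers currency exchange' holds; customer identification procedures absent → not met
7. suspicious-activity review 406 days ago vs limit 365 → not met
8. transaction monitoring calibration 117 days ago vs limit 90 → not met
9. regulatory findings open 0 ≤ 1 → met
Not met: 1, 2, 3, 4, 5, 6, 7, 8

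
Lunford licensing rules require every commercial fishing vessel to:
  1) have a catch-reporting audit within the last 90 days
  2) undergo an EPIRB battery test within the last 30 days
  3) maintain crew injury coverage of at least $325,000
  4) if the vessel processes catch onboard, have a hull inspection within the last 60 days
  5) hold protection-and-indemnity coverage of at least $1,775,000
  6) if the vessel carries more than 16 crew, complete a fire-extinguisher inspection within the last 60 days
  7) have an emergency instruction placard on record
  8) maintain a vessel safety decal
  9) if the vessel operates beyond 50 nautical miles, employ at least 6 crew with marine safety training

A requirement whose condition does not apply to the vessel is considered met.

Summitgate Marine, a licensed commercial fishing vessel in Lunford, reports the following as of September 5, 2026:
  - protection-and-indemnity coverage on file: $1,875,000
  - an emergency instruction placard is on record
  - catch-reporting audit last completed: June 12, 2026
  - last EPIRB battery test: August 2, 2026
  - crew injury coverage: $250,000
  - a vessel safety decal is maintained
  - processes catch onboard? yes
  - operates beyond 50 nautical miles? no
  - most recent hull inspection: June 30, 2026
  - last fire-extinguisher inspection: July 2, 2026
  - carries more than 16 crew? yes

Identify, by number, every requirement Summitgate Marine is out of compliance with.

2, 3, 4, 6

1. catch-reporting audit 85 days ago vs limit 90 → met
2. EPIRB battery test 34 days ago vs limit 30 → not met
3. crew injury coverage $250,000 < $325,000 → not met
4. condition 'processes catch onboard' holds; hull inspection 67 days ago vs limit 60 → not met
5. protection-and-indemnity coverage $1,875,000 ≥ $1,775,000 → met
6. condition 'carries more than 16 crew' holds; fire-extinguisher inspection 65 days ago vs limit 60 → not met
7. emergency instruction placard present → met
8. vessel safety decal present → met
9. condition 'operates beyond 50 nautical miles' does not hold → requirement n/a → met
Not met: 2, 3, 4, 6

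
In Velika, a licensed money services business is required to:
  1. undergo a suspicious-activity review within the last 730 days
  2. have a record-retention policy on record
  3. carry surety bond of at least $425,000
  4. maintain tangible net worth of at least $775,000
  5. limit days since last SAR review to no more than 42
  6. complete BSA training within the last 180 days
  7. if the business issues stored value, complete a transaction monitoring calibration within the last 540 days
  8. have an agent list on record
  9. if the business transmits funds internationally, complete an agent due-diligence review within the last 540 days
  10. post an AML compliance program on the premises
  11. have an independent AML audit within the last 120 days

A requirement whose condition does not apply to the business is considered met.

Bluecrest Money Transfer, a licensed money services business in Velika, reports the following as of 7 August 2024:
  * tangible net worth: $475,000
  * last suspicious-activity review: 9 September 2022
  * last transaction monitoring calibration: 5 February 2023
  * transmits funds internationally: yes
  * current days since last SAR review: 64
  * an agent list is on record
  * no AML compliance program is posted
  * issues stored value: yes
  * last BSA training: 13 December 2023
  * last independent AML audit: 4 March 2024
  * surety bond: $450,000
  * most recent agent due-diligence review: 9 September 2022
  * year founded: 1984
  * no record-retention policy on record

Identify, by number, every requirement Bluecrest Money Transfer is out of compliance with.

2, 4, 5, 6, 7, 9, 10, 11

1. suspicious-activity review 698 days ago vs limit 730 → met
2. record-retention policy absent → not met
3. surety bond $450,000 ≥ $425,000 → met
4. tangible net worth $475,000 < $775,000 → not met
5. days since last SAR review 64 > 42 → not met
6. BSA training 238 days ago vs limit 180 → not met
7. condition 'issues stored value' holds; transaction monitoring calibration 549 days ago vs limit 540 → not met
8. agent list present → met
9. condition 'transmits funds internationally' holds; agent due-diligence review 698 days ago vs limit 540 → not met
10. AML compliance program absent → not met
11. independent AML audit 156 days ago vs limit 120 → not met
Not met: 2, 4, 5, 6, 7, 9, 10, 11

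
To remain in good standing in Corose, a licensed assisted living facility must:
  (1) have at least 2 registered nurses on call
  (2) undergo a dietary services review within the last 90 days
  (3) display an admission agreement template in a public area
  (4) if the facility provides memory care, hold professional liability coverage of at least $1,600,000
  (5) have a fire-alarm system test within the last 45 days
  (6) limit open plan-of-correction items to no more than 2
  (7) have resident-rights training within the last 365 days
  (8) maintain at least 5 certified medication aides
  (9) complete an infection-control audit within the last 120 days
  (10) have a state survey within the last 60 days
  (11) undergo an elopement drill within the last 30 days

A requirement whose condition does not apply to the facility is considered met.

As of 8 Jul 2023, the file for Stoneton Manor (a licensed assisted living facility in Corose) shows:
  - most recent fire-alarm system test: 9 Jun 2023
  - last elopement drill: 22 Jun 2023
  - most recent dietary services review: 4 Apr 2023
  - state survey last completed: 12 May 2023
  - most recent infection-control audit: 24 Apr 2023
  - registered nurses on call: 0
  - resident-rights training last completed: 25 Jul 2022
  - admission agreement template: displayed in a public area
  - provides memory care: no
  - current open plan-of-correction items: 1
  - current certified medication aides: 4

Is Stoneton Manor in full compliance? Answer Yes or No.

1. registered nurses on call 0 < 2 → not met
2. dietary services review 95 days ago vs limit 90 → not met
3. admission agreement template present → met
4. condition 'provides memory care' does not hold → requirement n/a → met
5. fire-alarm system test 29 days ago vs limit 45 → met
6. open plan-of-correction items 1 ≤ 2 → met
7. resident-rights training 348 days ago vs limit 365 → met
8. certified medication aides 4 < 5 → not met
9. infection-control audit 75 days ago vs limit 120 → met
10. state survey 57 days ago vs limit 60 → met
11. elopement drill 16 days ago vs limit 30 → met
Not met: 1, 2, 8

No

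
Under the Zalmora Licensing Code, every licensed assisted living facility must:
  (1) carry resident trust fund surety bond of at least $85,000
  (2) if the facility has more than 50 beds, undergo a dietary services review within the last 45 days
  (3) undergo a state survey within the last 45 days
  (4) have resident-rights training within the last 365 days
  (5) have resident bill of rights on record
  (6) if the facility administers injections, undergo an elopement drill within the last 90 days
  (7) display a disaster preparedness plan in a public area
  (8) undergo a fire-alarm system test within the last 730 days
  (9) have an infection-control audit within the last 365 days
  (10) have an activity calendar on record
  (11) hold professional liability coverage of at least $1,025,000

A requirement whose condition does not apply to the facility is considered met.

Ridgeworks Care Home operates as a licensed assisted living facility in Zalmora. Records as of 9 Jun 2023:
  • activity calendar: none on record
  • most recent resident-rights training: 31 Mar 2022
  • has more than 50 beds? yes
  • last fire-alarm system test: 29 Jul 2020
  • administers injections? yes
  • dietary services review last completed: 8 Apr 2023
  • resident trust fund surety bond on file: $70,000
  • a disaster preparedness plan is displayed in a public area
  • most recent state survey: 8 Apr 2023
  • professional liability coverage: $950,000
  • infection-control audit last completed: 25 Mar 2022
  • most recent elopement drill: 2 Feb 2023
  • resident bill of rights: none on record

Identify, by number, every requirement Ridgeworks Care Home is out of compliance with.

1. resident trust fund surety bond $70,000 < $85,000 → not met
2. condition 'has more than 50 beds' holds; dietary services review 62 days ago vs limit 45 → not met
3. state survey 62 days ago vs limit 45 → not met
4. resident-rights training 435 days ago vs limit 365 → not met
5. resident bill of rights absent → not met
6. condition 'administers injections' holds; elopement drill 127 days ago vs limit 90 → not met
7. disaster preparedness plan present → met
8. fire-alarm system test 1045 days ago vs limit 730 → not met
9. infection-control audit 441 days ago vs limit 365 → not met
10. activity calendar absent → not met
11. professional liability coverage $950,000 < $1,025,000 → not met
Not met: 1, 2, 3, 4, 5, 6, 8, 9, 10, 11

1, 2, 3, 4, 5, 6, 8, 9, 10, 11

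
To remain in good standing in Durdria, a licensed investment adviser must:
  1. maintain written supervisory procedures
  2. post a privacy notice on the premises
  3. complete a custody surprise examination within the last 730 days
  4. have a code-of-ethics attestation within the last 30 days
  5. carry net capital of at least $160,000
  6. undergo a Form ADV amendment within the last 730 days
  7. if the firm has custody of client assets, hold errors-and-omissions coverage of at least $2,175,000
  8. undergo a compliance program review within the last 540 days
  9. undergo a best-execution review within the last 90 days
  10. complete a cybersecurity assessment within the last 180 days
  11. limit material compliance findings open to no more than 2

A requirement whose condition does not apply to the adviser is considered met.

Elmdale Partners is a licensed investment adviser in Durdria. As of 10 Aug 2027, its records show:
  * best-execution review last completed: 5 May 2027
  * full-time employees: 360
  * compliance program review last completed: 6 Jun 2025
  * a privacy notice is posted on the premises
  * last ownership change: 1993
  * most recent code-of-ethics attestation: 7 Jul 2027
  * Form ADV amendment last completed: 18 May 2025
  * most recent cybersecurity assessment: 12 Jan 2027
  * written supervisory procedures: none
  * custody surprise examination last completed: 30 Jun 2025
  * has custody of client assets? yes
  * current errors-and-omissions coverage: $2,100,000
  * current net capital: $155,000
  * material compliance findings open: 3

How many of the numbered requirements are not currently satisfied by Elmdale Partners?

1. written supervisory procedures absent → not met
2. privacy notice present → met
3. custody surprise examination 771 days ago vs limit 730 → not met
4. code-of-ethics attestation 34 days ago vs limit 30 → not met
5. net capital $155,000 < $160,000 → not met
6. Form ADV amendment 814 days ago vs limit 730 → not met
7. condition 'has custody of client assets' holds; errors-and-omissions coverage $2,100,000 < $2,175,000 → not met
8. compliance program review 795 days ago vs limit 540 → not met
9. best-execution review 97 days ago vs limit 90 → not met
10. cybersecurity assessment 210 days ago vs limit 180 → not met
11. material compliance findings open 3 > 2 → not met
Not met: 10 of 11

10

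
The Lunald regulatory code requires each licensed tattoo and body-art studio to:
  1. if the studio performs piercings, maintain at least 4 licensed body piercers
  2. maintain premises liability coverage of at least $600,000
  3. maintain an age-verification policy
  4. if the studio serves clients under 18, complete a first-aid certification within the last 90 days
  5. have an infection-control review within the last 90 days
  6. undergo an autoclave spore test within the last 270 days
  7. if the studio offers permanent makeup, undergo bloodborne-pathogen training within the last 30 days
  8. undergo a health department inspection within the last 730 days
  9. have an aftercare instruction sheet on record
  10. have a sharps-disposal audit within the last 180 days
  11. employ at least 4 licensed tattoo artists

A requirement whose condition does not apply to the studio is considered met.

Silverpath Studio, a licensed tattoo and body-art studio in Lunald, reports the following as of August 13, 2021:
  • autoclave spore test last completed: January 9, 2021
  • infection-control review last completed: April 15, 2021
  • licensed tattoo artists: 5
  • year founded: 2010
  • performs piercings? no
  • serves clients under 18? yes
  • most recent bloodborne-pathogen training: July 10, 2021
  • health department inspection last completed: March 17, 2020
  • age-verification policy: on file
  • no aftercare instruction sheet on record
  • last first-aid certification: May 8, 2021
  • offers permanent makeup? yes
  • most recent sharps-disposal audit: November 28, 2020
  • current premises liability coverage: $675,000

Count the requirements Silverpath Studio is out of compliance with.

5

1. condition 'performs piercings' does not hold → requirement n/a → met
2. premises liability coverage $675,000 ≥ $600,000 → met
3. age-verification policy present → met
4. condition 'serves clients under 18' holds; first-aid certification 97 days ago vs limit 90 → not met
5. infection-control review 120 days ago vs limit 90 → not met
6. autoclave spore test 216 days ago vs limit 270 → met
7. condition 'offers permanent makeup' holds; bloodborne-pathogen training 34 days ago vs limit 30 → not met
8. health department inspection 514 days ago vs limit 730 → met
9. aftercare instruction sheet absent → not met
10. sharps-disposal audit 258 days ago vs limit 180 → not met
11. licensed tattoo artists 5 ≥ 4 → met
Not met: 5 of 11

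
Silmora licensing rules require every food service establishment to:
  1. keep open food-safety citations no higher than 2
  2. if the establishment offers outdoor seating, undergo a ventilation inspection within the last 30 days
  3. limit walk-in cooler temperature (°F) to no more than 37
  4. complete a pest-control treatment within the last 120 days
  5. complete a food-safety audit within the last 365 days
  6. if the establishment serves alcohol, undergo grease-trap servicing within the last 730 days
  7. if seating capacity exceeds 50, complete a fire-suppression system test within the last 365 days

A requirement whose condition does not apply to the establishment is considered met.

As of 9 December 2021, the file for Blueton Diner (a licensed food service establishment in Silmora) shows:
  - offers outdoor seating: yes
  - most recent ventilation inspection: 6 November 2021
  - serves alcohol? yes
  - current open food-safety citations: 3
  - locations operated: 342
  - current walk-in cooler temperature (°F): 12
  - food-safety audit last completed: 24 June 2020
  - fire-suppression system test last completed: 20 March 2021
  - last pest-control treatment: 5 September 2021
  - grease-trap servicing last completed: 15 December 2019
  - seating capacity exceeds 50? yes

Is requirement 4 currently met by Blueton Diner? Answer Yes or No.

Yes

4. pest-control treatment 95 days ago vs limit 120 → met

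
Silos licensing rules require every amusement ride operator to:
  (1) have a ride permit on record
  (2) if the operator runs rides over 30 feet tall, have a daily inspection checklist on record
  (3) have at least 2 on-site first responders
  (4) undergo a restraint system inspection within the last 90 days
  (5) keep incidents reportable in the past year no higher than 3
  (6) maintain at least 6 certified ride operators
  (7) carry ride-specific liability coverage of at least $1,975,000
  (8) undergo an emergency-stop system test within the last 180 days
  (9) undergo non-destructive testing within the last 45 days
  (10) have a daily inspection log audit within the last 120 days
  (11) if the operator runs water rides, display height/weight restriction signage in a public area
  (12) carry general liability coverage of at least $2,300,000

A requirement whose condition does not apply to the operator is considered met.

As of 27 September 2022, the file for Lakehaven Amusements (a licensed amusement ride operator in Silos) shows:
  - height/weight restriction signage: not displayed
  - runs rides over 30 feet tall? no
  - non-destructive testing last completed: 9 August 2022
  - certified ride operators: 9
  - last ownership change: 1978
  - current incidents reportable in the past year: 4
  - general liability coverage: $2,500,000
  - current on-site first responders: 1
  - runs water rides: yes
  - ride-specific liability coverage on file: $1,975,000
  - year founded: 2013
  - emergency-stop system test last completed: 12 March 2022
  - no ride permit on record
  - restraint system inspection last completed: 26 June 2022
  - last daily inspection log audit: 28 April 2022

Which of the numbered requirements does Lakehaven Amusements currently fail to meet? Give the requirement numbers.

1. ride permit absent → not met
2. condition 'runs rides over 30 feet tall' does not hold → requirement n/a → met
3. on-site first responders 1 < 2 → not met
4. restraint system inspection 93 days ago vs limit 90 → not met
5. incidents reportable in the past year 4 > 3 → not met
6. certified ride operators 9 ≥ 6 → met
7. ride-specific liability coverage $1,975,000 ≥ $1,975,000 → met
8. emergency-stop system test 199 days ago vs limit 180 → not met
9. non-destructive testing 49 days ago vs limit 45 → not met
10. daily inspection log audit 152 days ago vs limit 120 → not met
11. condition 'runs water rides' holds; height/weight restriction signage absent → not met
12. general liability coverage $2,500,000 ≥ $2,300,000 → met
Not met: 1, 3, 4, 5, 8, 9, 10, 11

1, 3, 4, 5, 8, 9, 10, 11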